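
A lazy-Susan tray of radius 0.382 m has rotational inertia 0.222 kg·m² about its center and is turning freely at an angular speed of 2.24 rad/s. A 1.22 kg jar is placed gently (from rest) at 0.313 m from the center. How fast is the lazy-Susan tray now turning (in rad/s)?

ω_f ≈ 1.46 rad/s

The added mass arrives with no angular momentum about the center, and any external torque about the center is negligible, so the system's angular momentum is conserved.
Added inertia Σmr² = (1.22)(0.313)² = 0.1195 kg·m²; I_f = 0.2220 + 0.1195 = 0.3415 kg·m².
ω_f = I_p ω_i / I_f = (0.2220)(2.24) / 0.3415 = 1.456 rad/s.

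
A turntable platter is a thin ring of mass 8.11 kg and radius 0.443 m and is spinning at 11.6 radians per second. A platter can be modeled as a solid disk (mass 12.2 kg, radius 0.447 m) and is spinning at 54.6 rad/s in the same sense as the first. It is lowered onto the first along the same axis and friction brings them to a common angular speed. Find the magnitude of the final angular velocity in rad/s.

The coupling torques are internal; angular momentum about the shared axis is conserved.
Moments of inertia: I_A = (8.11)(0.443)² = 1.592 kg·m²; I_B = ½(12.2)(0.447)² = 1.219 kg·m².
Taking A's sense as positive: L = (1.592)(11.6) + (1.219)(54.6) = 85.01 kg·m²·rad/s.
Combined I = 1.592 + 1.219 = 2.810 kg·m².
ω_f = L / I = 85.01 / 2.810 = 30.25 rad/s.

|ω_f| ≈ 30.2 rad/s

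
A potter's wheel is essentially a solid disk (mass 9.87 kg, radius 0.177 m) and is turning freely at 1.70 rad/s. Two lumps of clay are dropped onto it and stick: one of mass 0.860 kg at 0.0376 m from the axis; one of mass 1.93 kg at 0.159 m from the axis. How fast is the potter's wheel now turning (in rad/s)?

ω_f ≈ 1.28 rad/s

No external torque acts about the axis; L_before = L_after.
I_p = ½(9.87)(0.177)² = 0.1546 kg·m².
Added inertia Σmr² = (0.860)(0.0376)² + (1.93)(0.159)² = 0.05001 kg·m²; I_f = 0.1546 + 0.05001 = 0.2046 kg·m².
ω_f = I_p ω_i / I_f = (0.1546)(1.70) / 0.2046 = 1.285 rad/s.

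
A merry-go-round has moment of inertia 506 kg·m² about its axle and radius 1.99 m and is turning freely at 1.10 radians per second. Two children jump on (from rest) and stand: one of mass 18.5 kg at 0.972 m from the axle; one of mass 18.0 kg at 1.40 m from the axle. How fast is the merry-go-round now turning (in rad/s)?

ω_f ≈ 0.996 rad/s

The added mass arrives with no angular momentum about the axle, and any external torque about the axle is negligible, so the system's angular momentum is conserved.
Added inertia Σmr² = (18.5)(0.972)² + (18.0)(1.40)² = 52.76 kg·m²; I_f = 506.0 + 52.76 = 558.8 kg·m².
ω_f = I_p ω_i / I_f = (506.0)(1.10) / 558.8 = 0.9961 rad/s.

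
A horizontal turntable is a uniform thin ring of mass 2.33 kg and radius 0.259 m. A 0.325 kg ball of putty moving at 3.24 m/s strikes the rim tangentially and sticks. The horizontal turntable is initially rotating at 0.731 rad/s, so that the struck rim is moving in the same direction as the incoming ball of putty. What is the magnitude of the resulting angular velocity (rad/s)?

The axle reaction passes through the axle and exerts no torque about it; angular momentum about the axle is conserved through the impact.
I_p = (2.33)(0.259)² = 0.1563 kg·m². Taking the sense of the ball of putty's angular momentum as positive, L_{ball} = m v R = (0.325)(3.24)(0.259) = 0.2727 kg·m²/s.
L_i = +I_p ω_p + m v R = +(0.1563)(0.731) + 0.2727 = 0.3870 kg·m²/s.
After sticking, I_f = I_p + m R² = 0.1563 + (0.325)(0.259)² = 0.1781 kg·m².
ω_f = L_i / I_f = 0.3870 / 0.1781 = 2.173 rad/s.

|ω_f| ≈ 2.17 rad/s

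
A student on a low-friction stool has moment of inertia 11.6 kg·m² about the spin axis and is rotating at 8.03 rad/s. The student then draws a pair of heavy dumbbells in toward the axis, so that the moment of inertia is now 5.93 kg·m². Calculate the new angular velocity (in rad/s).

ω₂ ≈ 15.7 rad/s

Angular momentum about the spin axis is conserved since the torque about it is zero.
ω₂ = I₁ω₁ / I₂ = (11.60)(8.03 rad/s) / (5.930) = 15.71 rad/s.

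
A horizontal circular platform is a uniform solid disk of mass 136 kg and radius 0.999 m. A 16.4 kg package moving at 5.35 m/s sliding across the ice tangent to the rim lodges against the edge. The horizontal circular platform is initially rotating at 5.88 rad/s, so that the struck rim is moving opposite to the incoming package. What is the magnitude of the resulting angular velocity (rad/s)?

|ω_f| ≈ 3.70 rad/s

The axle reaction passes through the central axle and exerts no torque about it; angular momentum about the central axle is conserved through the impact.
I_p = ½(136)(0.999)² = 67.86 kg·m². Taking the sense of the package's angular momentum as positive, L_{package} = m v R = (16.4)(5.35)(0.999) = 87.65 kg·m²/s.
L_i = −I_p ω_p + m v R = −(67.86)(5.88) + 87.65 = -311.4 kg·m²/s.
After sticking, I_f = I_p + m R² = 67.86 + (16.4)(0.999)² = 84.23 kg·m².
ω_f = L_i / I_f = -311.4 / 84.23 = -3.697 rad/s.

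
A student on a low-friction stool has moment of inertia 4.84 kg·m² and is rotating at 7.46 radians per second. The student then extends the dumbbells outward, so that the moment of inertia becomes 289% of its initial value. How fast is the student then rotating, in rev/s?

No external torque acts about the spin axis, so angular momentum is conserved.
I₂ = 2.89 × 4.84 = 13.99 kg·m².
ω₂ = I₁ω₁ / I₂ = (4.840)(7.46 rad/s) / (13.99) = 2.581 rad/s = 0.4108 rev/s.

ω₂ ≈ 0.411 rev/s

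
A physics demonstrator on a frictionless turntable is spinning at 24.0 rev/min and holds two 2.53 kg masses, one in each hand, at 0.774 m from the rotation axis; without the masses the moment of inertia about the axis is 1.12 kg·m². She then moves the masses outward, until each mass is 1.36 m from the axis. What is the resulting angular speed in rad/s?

No external torque acts about the spin axis, so angular momentum is conserved.
I₁ = 1.12 + 2(2.53)(0.774)² = 4.151 kg·m²; I₂ = 1.12 + 2(2.53)(1.36)² = 10.48 kg·m².
ω₂ = I₁ω₁ / I₂ = (4.151)(24.0 rpm) / (10.48) = 9.508 rpm = 0.9957 rad/s.

ω₂ ≈ 0.996 rad/s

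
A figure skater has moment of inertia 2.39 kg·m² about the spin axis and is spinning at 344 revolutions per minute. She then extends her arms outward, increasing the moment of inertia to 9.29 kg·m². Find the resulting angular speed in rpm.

Angular momentum about the spin axis is conserved since the torque about it is zero.
ω₂ = I₁ω₁ / I₂ = (2.390)(344 rpm) / (9.290) = 88.50 rpm.

ω₂ ≈ 88.5 rpm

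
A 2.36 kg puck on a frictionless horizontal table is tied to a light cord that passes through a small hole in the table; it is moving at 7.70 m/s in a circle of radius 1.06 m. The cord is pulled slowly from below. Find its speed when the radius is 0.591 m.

v₂ ≈ 13.8 m/s

Central (radial) force ⇒ zero torque about the center ⇒ m v r is constant.
v₂ = v₁ r₁ / r₂ = (7.70)(1.06) / (0.591) = 13.81 m/s.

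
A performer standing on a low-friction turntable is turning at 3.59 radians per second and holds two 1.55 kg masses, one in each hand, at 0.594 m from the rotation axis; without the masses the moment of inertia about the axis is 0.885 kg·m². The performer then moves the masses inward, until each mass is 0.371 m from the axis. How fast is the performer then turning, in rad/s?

ω₂ ≈ 5.42 rad/s

With no external torque about the axis, L is conserved: I₁ω₁ = I₂ω₂.
I₁ = 0.885 + 2(1.55)(0.594)² = 1.979 kg·m²; I₂ = 0.885 + 2(1.55)(0.371)² = 1.312 kg·m².
ω₂ = I₁ω₁ / I₂ = (1.979)(3.59 rad/s) / (1.312) = 5.416 rad/s.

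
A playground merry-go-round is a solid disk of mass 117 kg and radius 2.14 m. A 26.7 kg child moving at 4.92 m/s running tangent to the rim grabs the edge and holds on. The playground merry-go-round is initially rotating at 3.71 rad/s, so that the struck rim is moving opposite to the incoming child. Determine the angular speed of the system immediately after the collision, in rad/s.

|ω_f| ≈ 1.83 rad/s

The axle reaction passes through the axle and exerts no torque about it; angular momentum about the axle is conserved through the impact.
I_p = ½(117)(2.14)² = 267.9 kg·m². Taking the sense of the child's angular momentum as positive, L_{child} = m v R = (26.7)(4.92)(2.14) = 281.1 kg·m²/s.
L_i = −I_p ω_p + m v R = −(267.9)(3.71) + 281.1 = -712.8 kg·m²/s.
After sticking, I_f = I_p + m R² = 267.9 + (26.7)(2.14)² = 390.2 kg·m².
ω_f = L_i / I_f = -712.8 / 390.2 = -1.827 rad/s.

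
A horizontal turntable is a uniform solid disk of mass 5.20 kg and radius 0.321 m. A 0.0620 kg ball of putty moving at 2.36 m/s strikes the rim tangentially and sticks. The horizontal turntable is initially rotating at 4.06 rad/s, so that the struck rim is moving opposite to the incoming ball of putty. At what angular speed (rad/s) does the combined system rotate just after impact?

The axle reaction passes through the axle and exerts no torque about it; angular momentum about the axle is conserved through the impact.
I_p = ½(5.20)(0.321)² = 0.2679 kg·m². Taking the sense of the ball of putty's angular momentum as positive, L_{ball} = m v R = (0.0620)(2.36)(0.321) = 0.04697 kg·m²/s.
L_i = −I_p ω_p + m v R = −(0.2679)(4.06) + 0.04697 = -1.041 kg·m²/s.
After sticking, I_f = I_p + m R² = 0.2679 + (0.0620)(0.321)² = 0.2743 kg·m².
ω_f = L_i / I_f = -1.041 / 0.2743 = -3.794 rad/s.

|ω_f| ≈ 3.79 rad/s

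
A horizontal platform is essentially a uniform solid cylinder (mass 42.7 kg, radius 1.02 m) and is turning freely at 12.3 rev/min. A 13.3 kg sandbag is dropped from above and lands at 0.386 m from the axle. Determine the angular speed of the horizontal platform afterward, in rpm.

ω_f ≈ 11.3 rpm

No external torque acts about the axle; L_before = L_after.
I_p = ½(42.7)(1.02)² = 22.21 kg·m².
Added inertia Σmr² = (13.3)(0.386)² = 1.982 kg·m²; I_f = 22.21 + 1.982 = 24.19 kg·m².
ω_f = I_p ω_i / I_f = (22.21)(12.3) / 24.19 = 11.29 rpm.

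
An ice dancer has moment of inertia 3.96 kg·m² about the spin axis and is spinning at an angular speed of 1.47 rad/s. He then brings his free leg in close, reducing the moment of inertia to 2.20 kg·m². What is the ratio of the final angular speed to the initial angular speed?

ω₂/ω₁ ≈ 1.80

No external torque acts about the spin axis, so angular momentum is conserved.
ω₂/ω₁ = I₁/I₂ = 3.960 / 2.200 = 1.800.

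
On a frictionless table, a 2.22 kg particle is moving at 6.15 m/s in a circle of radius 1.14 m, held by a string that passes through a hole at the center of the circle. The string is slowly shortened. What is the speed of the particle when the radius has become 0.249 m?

Central (radial) force ⇒ zero torque about the center ⇒ m v r is constant.
v₂ = v₁ r₁ / r₂ = (6.15)(1.14) / (0.249) = 28.16 m/s.

v₂ ≈ 28.2 m/s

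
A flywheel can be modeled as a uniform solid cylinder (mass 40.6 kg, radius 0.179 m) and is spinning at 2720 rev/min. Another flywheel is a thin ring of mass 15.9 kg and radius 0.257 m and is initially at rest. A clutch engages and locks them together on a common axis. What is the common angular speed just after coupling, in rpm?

|ω_f| ≈ 1040 rpm

No external torque acts about the common axis, so total angular momentum is conserved.
Moments of inertia: I_A = ½(40.6)(0.179)² = 0.6504 kg·m²; I_B = (15.9)(0.257)² = 1.050 kg·m².
Taking A's sense as positive: L = (0.6504)(2720) = 1769 kg·m²·rpm.
Combined I = 0.6504 + 1.050 = 1.701 kg·m².
ω_f = L / I = 1769 / 1.701 = 1040 rpm.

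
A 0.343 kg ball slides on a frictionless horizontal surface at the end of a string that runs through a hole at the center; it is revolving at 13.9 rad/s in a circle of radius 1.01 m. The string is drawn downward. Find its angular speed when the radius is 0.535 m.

ω₂ ≈ 49.5 rad/s

The constraining force is radial, so m r² ω about the center is conserved.
ω₂ = ω₁ (r₁/r₂)² = (13.9)(1.01/0.535)² = 49.54 rad/s.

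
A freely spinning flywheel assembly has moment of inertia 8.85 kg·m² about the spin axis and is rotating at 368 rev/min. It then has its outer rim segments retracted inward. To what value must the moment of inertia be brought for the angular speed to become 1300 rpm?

I₂ ≈ 2.51 kg·m²

No external torque acts about the spin axis, so angular momentum is conserved.
I₂ = I₁ω₁ / ω₂ = (8.85)(368) / (1300) = 2.505 kg·m².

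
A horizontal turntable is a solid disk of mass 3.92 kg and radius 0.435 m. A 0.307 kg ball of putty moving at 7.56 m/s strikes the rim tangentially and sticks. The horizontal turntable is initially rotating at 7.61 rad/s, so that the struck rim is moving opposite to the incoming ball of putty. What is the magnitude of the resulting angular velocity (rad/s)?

About the axle the impulsive forces during the collision are internal, so angular momentum about that axis is conserved.
I_p = ½(3.92)(0.435)² = 0.3709 kg·m². Taking the sense of the ball of putty's angular momentum as positive, L_{ball} = m v R = (0.307)(7.56)(0.435) = 1.010 kg·m²/s.
L_i = −I_p ω_p + m v R = −(0.3709)(7.61) + 1.010 = -1.813 kg·m²/s.
After sticking, I_f = I_p + m R² = 0.3709 + (0.307)(0.435)² = 0.4290 kg·m².
ω_f = L_i / I_f = -1.813 / 0.4290 = -4.226 rad/s.

|ω_f| ≈ 4.23 rad/s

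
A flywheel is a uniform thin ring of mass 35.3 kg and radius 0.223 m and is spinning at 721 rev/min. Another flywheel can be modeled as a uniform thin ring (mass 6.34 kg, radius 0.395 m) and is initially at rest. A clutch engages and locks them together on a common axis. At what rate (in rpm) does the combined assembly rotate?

No external torque acts about the common axis, so total angular momentum is conserved.
Moments of inertia: I_A = (35.3)(0.223)² = 1.755 kg·m²; I_B = (6.34)(0.395)² = 0.9892 kg·m².
Taking A's sense as positive: L = (1.755)(721) = 1266 kg·m²·rpm.
Combined I = 1.755 + 0.9892 = 2.745 kg·m².
ω_f = L / I = 1266 / 2.745 = 461.1 rpm.

|ω_f| ≈ 461 rpm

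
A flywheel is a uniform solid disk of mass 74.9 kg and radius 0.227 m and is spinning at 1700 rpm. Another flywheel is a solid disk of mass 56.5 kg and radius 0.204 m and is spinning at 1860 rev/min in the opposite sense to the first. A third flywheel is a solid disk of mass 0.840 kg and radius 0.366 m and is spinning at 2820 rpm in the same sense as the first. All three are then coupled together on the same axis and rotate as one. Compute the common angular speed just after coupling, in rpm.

No external torque acts about the common axis, so total angular momentum is conserved.
Moments of inertia: I_A = ½(74.9)(0.227)² = 1.930 kg·m²; I_B = ½(56.5)(0.204)² = 1.176 kg·m²; I_C = ½(0.840)(0.366)² = 0.05626 kg·m².
Taking A's sense as positive: L = (1.930)(1700) − (1.176)(1860) + (0.05626)(2820) = 1253 kg·m²·rpm.
Combined I = 1.930 + 1.176 + 0.05626 = 3.162 kg·m².
ω_f = L / I = 1253 / 3.162 = 396.2 rpm.

|ω_f| ≈ 396 rpm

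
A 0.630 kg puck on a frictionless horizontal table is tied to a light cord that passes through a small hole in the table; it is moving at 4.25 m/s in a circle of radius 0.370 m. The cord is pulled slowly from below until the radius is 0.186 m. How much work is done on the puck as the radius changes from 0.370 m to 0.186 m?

W ≈ 16.8 J

Central (radial) force ⇒ zero torque about the center ⇒ m v r is constant.
v₂ = v₁ r₁ / r₂ = (4.25)(0.370) / (0.186) = 8.454 m/s.
W = ΔKE = ½m(v₂² − v₁²) = 16.83 J.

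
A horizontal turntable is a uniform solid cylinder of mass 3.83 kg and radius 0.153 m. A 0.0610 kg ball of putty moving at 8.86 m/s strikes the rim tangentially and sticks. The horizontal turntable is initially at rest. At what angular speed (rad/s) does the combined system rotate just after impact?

About the axle the impulsive forces during the collision are internal, so angular momentum about that axis is conserved.
I_p = ½(3.83)(0.153)² = 0.04483 kg·m². Taking the sense of the ball of putty's angular momentum as positive, L_{ball} = m v R = (0.0610)(8.86)(0.153) = 0.08269 kg·m²/s.
L_i = 0 + 0.08269 = 0.08269 kg·m²/s.
After sticking, I_f = I_p + m R² = 0.04483 + (0.0610)(0.153)² = 0.04626 kg·m².
ω_f = L_i / I_f = 0.08269 / 0.04626 = 1.788 rad/s.

|ω_f| ≈ 1.79 rad/s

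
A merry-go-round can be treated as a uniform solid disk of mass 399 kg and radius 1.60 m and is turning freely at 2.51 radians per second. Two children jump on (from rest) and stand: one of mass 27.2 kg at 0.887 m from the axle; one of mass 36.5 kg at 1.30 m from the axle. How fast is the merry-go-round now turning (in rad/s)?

ω_f ≈ 2.16 rad/s

No external torque acts about the axle; L_before = L_after.
I_p = ½(399)(1.60)² = 510.7 kg·m².
Added inertia Σmr² = (27.2)(0.887)² + (36.5)(1.30)² = 83.09 kg·m²; I_f = 510.7 + 83.09 = 593.8 kg·m².
ω_f = I_p ω_i / I_f = (510.7)(2.51) / 593.8 = 2.159 rad/s.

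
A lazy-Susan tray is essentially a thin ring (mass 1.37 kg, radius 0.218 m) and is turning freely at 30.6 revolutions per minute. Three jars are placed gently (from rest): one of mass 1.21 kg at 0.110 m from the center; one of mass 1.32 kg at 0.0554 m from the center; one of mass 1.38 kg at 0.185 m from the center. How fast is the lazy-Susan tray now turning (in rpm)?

ω_f ≈ 15.2 rpm

No external torque acts about the center; L_before = L_after.
I_p = (1.37)(0.218)² = 0.06511 kg·m².
Added inertia Σmr² = (1.21)(0.110)² + (1.32)(0.0554)² + (1.38)(0.185)² = 0.06592 kg·m²; I_f = 0.06511 + 0.06592 = 0.1310 kg·m².
ω_f = I_p ω_i / I_f = (0.06511)(30.6) / 0.1310 = 15.20 rpm.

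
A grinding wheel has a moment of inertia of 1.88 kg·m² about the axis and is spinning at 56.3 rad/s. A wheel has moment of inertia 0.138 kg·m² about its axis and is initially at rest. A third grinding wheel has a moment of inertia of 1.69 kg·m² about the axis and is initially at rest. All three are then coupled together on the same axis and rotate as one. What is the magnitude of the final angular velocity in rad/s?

|ω_f| ≈ 28.5 rad/s

No external torque acts about the common axis, so total angular momentum is conserved.
Taking A's sense as positive: L = (1.880)(56.3) = 105.8 kg·m²·rad/s.
Combined I = 1.880 + 0.1380 + 1.690 = 3.708 kg·m².
ω_f = L / I = 105.8 / 3.708 = 28.54 rad/s.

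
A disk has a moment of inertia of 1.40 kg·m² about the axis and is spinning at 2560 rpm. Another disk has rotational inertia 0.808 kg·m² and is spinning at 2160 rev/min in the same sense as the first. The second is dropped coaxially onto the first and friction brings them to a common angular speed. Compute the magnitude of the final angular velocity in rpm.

|ω_f| ≈ 2410 rpm

The coupling torques are internal; angular momentum about the shared axis is conserved.
Taking A's sense as positive: L = (1.400)(2560) + (0.8080)(2160) = 5329 kg·m²·rpm.
Combined I = 1.400 + 0.8080 = 2.208 kg·m².
ω_f = L / I = 5329 / 2.208 = 2414 rpm.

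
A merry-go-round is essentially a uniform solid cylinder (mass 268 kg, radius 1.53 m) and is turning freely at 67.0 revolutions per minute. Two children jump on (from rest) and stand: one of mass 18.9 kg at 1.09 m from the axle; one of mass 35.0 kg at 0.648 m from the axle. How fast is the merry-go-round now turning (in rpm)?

No external torque acts about the axle; L_before = L_after.
I_p = ½(268)(1.53)² = 313.7 kg·m².
Added inertia Σmr² = (18.9)(1.09)² + (35.0)(0.648)² = 37.15 kg·m²; I_f = 313.7 + 37.15 = 350.8 kg·m².
ω_f = I_p ω_i / I_f = (313.7)(67.0) / 350.8 = 59.90 rpm.

ω_f ≈ 59.9 rpm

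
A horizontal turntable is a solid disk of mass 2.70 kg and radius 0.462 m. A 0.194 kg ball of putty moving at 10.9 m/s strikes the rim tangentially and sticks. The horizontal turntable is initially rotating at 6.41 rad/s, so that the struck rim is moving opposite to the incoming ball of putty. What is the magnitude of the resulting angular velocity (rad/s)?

|ω_f| ≈ 2.64 rad/s

The axle reaction passes through the axle and exerts no torque about it; angular momentum about the axle is conserved through the impact.
I_p = ½(2.70)(0.462)² = 0.2881 kg·m². Taking the sense of the ball of putty's angular momentum as positive, L_{ball} = m v R = (0.194)(10.9)(0.462) = 0.9769 kg·m²/s.
L_i = −I_p ω_p + m v R = −(0.2881)(6.41) + 0.9769 = -0.8701 kg·m²/s.
After sticking, I_f = I_p + m R² = 0.2881 + (0.194)(0.462)² = 0.3296 kg·m².
ω_f = L_i / I_f = -0.8701 / 0.3296 = -2.640 rad/s.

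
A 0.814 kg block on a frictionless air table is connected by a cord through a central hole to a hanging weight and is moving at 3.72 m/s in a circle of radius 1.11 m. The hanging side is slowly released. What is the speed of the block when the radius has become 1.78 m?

v₂ ≈ 2.32 m/s

The only horizontal force on the mass is along the cord (radial), so it exerts no torque about the hole and angular momentum m v r is conserved.
v₂ = v₁ r₁ / r₂ = (3.72)(1.11) / (1.78) = 2.320 m/s.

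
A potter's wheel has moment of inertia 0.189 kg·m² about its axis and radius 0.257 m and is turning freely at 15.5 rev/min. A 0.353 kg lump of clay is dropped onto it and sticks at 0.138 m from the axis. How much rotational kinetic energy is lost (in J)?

The added mass arrives with no angular momentum about the axis, and any external torque about the axis is negligible, so the system's angular momentum is conserved.
Added inertia Σmr² = (0.353)(0.138)² = 0.006723 kg·m²; I_f = 0.1890 + 0.006723 = 0.1957 kg·m².
ω_f = I_p ω_i / I_f = (0.1890)(15.5) / 0.1957 = 14.97 rpm.
KE_i = ½(0.1890)(1.623 rad/s)² = 0.2490 J; KE_f = ½(0.1957)(1.567)² = 0.2404 J.

energy lost ≈ 0.00855 J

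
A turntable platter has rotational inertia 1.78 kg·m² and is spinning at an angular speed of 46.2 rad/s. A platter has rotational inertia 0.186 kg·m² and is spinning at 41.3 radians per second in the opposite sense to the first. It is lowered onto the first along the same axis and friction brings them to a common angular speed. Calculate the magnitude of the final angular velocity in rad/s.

No external torque acts about the common axis, so total angular momentum is conserved.
Taking A's sense as positive: L = (1.780)(46.2) − (0.1860)(41.3) = 74.55 kg·m²·rad/s.
Combined I = 1.780 + 0.1860 = 1.966 kg·m².
ω_f = L / I = 74.55 / 1.966 = 37.92 rad/s.

|ω_f| ≈ 37.9 rad/s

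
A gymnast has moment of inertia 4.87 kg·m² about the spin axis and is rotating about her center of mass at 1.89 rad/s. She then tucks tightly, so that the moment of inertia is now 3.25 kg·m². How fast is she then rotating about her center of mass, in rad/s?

Angular momentum about the spin axis is conserved since the torque about it is zero.
ω₂ = I₁ω₁ / I₂ = (4.870)(1.89 rad/s) / (3.250) = 2.832 rad/s.

ω₂ ≈ 2.83 rad/s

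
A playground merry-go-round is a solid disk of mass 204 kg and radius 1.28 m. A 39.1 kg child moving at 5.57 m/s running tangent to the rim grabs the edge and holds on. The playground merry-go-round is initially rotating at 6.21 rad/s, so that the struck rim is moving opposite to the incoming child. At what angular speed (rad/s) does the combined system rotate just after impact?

|ω_f| ≈ 3.28 rad/s

The axle reaction passes through the axle and exerts no torque about it; angular momentum about the axle is conserved through the impact.
I_p = ½(204)(1.28)² = 167.1 kg·m². Taking the sense of the child's angular momentum as positive, L_{child} = m v R = (39.1)(5.57)(1.28) = 278.8 kg·m²/s.
L_i = −I_p ω_p + m v R = −(167.1)(6.21) + 278.8 = -759.0 kg·m²/s.
After sticking, I_f = I_p + m R² = 167.1 + (39.1)(1.28)² = 231.2 kg·m².
ω_f = L_i / I_f = -759.0 / 231.2 = -3.283 rad/s.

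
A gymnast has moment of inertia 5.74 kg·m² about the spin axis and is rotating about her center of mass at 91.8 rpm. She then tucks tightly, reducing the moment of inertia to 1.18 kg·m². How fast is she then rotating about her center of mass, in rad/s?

With no external torque about the axis, L is conserved: I₁ω₁ = I₂ω₂.
ω₂ = I₁ω₁ / I₂ = (5.740)(91.8 rpm) / (1.180) = 446.6 rpm = 46.76 rad/s.

ω₂ ≈ 46.8 rad/s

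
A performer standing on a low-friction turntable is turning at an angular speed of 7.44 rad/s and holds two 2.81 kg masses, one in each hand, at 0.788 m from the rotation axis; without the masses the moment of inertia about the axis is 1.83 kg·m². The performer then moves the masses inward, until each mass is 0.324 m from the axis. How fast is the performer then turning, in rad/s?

Angular momentum about the spin axis is conserved since the torque about it is zero.
I₁ = 1.83 + 2(2.81)(0.788)² = 5.320 kg·m²; I₂ = 1.83 + 2(2.81)(0.324)² = 2.420 kg·m².
ω₂ = I₁ω₁ / I₂ = (5.320)(7.44 rad/s) / (2.420) = 16.36 rad/s.

ω₂ ≈ 16.4 rad/s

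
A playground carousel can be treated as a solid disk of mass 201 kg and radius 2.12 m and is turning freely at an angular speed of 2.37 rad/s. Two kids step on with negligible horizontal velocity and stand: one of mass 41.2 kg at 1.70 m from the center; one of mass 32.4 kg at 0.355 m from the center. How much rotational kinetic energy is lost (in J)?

energy lost ≈ 272 J

No external torque acts about the center; L_before = L_after.
I_p = ½(201)(2.12)² = 451.7 kg·m².
Added inertia Σmr² = (41.2)(1.70)² + (32.4)(0.355)² = 123.2 kg·m²; I_f = 451.7 + 123.2 = 574.8 kg·m².
ω_f = I_p ω_i / I_f = (451.7)(2.37) / 574.8 = 1.862 rad/s.
KE_i = ½(451.7)(2.370 rad/s)² = 1269 J; KE_f = ½(574.8)(1.862)² = 996.8 J.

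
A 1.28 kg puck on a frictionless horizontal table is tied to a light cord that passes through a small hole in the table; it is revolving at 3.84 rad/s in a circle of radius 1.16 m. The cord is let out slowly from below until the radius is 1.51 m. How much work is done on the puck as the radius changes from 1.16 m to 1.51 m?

The constraining force is radial, so m r² ω about the center is conserved.
ω₂ = ω₁ (r₁/r₂)² = (3.84)(1.16/1.51)² = 2.266 rad/s.
W = ΔKE = ½m(v₂² − v₁²) = -5.205 J.

W ≈ -5.20 J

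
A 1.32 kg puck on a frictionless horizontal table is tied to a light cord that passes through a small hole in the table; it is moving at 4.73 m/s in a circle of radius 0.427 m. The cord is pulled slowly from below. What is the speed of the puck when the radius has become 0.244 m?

The only horizontal force on the mass is along the cord (radial), so it exerts no torque about the hole and angular momentum m v r is conserved.
v₂ = v₁ r₁ / r₂ = (4.73)(0.427) / (0.244) = 8.278 m/s.

v₂ ≈ 8.28 m/s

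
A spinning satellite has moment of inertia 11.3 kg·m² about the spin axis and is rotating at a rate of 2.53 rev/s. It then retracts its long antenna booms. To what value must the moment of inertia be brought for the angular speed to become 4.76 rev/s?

Angular momentum about the spin axis is conserved since the torque about it is zero.
I₂ = I₁ω₁ / ω₂ = (11.3)(2.53) / (4.76) = 6.006 kg·m².

I₂ ≈ 6.01 kg·m²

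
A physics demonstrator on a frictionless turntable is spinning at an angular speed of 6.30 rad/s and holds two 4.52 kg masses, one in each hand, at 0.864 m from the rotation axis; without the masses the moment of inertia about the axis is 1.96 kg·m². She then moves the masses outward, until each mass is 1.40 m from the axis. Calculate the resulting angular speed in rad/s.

ω₂ ≈ 2.79 rad/s

With no external torque about the axis, L is conserved: I₁ω₁ = I₂ω₂.
I₁ = 1.96 + 2(4.52)(0.864)² = 8.708 kg·m²; I₂ = 1.96 + 2(4.52)(1.40)² = 19.68 kg·m².
ω₂ = I₁ω₁ / I₂ = (8.708)(6.30 rad/s) / (19.68) = 2.788 rad/s.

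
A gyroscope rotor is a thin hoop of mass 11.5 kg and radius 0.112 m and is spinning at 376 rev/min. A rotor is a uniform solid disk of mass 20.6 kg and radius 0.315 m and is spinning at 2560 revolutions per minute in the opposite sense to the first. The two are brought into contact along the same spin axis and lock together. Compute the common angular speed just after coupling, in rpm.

|ω_f| ≈ 2200 rpm

No external torque acts about the common axis, so total angular momentum is conserved.
Moments of inertia: I_A = (11.5)(0.112)² = 0.1443 kg·m²; I_B = ½(20.6)(0.315)² = 1.022 kg·m².
Taking A's sense as positive: L = (0.1443)(376) − (1.022)(2560) = -2562 kg·m²·rpm.
Combined I = 0.1443 + 1.022 = 1.166 kg·m².
ω_f = L / I = -2562 / 1.166 = -2197 rpm.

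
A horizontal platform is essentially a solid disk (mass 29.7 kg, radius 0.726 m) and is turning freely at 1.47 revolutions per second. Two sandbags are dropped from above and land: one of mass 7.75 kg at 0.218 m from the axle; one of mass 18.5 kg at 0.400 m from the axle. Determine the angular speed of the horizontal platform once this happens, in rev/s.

ω_f ≈ 1.03 rev/s

No external torque acts about the axle; L_before = L_after.
I_p = ½(29.7)(0.726)² = 7.827 kg·m².
Added inertia Σmr² = (7.75)(0.218)² + (18.5)(0.400)² = 3.328 kg·m²; I_f = 7.827 + 3.328 = 11.16 kg·m².
ω_f = I_p ω_i / I_f = (7.827)(1.47) / 11.16 = 1.031 rev/s.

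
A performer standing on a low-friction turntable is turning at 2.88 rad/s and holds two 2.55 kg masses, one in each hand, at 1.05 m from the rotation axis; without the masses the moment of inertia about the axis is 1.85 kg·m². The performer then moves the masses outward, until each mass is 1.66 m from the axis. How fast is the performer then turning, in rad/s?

ω₂ ≈ 1.35 rad/s

With no external torque about the axis, L is conserved: I₁ω₁ = I₂ω₂.
I₁ = 1.85 + 2(2.55)(1.05)² = 7.473 kg·m²; I₂ = 1.85 + 2(2.55)(1.66)² = 15.90 kg·m².
ω₂ = I₁ω₁ / I₂ = (7.473)(2.88 rad/s) / (15.90) = 1.353 rad/s.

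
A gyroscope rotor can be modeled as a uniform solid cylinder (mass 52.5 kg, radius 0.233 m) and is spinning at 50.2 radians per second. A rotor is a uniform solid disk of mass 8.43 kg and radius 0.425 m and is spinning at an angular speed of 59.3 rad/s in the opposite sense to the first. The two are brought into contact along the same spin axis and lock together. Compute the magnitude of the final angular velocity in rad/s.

|ω_f| ≈ 12.1 rad/s

The coupling torques are internal; angular momentum about the shared axis is conserved.
Moments of inertia: I_A = ½(52.5)(0.233)² = 1.425 kg·m²; I_B = ½(8.43)(0.425)² = 0.7613 kg·m².
Taking A's sense as positive: L = (1.425)(50.2) − (0.7613)(59.3) = 26.39 kg·m²·rad/s.
Combined I = 1.425 + 0.7613 = 2.186 kg·m².
ω_f = L / I = 26.39 / 2.186 = 12.07 rad/s.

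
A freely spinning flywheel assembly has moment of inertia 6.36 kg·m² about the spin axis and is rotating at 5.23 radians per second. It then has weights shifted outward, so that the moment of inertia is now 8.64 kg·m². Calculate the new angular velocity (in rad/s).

ω₂ ≈ 3.85 rad/s

Angular momentum about the spin axis is conserved since the torque about it is zero.
ω₂ = I₁ω₁ / I₂ = (6.360)(5.23 rad/s) / (8.640) = 3.850 rad/s.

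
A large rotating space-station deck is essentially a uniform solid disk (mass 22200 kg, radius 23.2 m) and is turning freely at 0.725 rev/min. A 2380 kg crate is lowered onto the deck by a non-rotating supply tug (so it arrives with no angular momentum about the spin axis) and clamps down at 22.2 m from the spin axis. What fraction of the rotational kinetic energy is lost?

fraction ≈ 0.164

The added mass arrives with no angular momentum about the spin axis, and any external torque about the spin axis is negligible, so the system's angular momentum is conserved.
I_p = ½(22200)(23.2)² = 5.974e+06 kg·m².
Added inertia Σmr² = (2380)(22.2)² = 1.173e+06 kg·m²; I_f = 5.974e+06 + 1.173e+06 = 7.147e+06 kg·m².
ω_f = I_p ω_i / I_f = (5.974e+06)(0.725) / 7.147e+06 = 0.6060 rpm.
KE_i = ½(5.974e+06)(0.07592 rad/s)² = 17220 J; KE_f = ½(7.147e+06)(0.06346)² = 14390 J.
Fraction lost = 0.1641.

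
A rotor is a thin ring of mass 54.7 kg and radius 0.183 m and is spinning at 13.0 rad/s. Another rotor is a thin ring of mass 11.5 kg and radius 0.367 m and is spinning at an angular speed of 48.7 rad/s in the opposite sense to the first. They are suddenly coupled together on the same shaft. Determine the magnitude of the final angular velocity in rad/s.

The coupling torques are internal; angular momentum about the shared axis is conserved.
Moments of inertia: I_A = (54.7)(0.183)² = 1.832 kg·m²; I_B = (11.5)(0.367)² = 1.549 kg·m².
Taking A's sense as positive: L = (1.832)(13.0) − (1.549)(48.7) = -51.62 kg·m²·rad/s.
Combined I = 1.832 + 1.549 = 3.381 kg·m².
ω_f = L / I = -51.62 / 3.381 = -15.27 rad/s.

|ω_f| ≈ 15.3 rad/s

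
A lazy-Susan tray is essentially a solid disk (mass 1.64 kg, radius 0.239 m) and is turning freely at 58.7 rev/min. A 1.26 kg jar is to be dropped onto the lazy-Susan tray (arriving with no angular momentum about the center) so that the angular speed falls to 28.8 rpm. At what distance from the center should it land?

r ≈ 0.196 m

No external torque acts about the center; L_before = L_after.
I_p = ½(1.64)(0.239)² = 0.04684 kg·m².
I_p ω_i = (I_p + m r²) ω_f ⇒ m r² = I_p(ω_i/ω_f − 1) = 0.04684(58.7/28.8 − 1) = 0.04863 kg·m².
r = √(0.04863/1.26) = 0.1965 m.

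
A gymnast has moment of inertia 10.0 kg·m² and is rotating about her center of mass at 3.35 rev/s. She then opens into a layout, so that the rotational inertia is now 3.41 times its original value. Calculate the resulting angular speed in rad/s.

ω₂ ≈ 6.17 rad/s

With no external torque about the axis, L is conserved: I₁ω₁ = I₂ω₂.
I₂ = 3.41 × 10.0 = 34.10 kg·m².
ω₂ = I₁ω₁ / I₂ = (10.00)(3.35 rev/s) / (34.10) = 0.9824 rev/s = 6.173 rad/s.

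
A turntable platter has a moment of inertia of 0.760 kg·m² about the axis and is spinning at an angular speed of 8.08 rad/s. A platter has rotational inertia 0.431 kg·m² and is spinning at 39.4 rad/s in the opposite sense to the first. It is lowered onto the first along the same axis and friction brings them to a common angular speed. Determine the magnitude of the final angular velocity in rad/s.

|ω_f| ≈ 9.10 rad/s

No external torque acts about the common axis, so total angular momentum is conserved.
Taking A's sense as positive: L = (0.7600)(8.08) − (0.4310)(39.4) = -10.84 kg·m²·rad/s.
Combined I = 0.7600 + 0.4310 = 1.191 kg·m².
ω_f = L / I = -10.84 / 1.191 = -9.102 rad/s.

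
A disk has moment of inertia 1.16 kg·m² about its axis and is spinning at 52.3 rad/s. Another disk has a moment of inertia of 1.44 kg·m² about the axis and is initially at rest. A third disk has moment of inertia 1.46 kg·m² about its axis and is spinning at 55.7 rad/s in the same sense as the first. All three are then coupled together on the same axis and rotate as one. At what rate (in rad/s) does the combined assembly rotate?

No external torque acts about the common axis, so total angular momentum is conserved.
Taking A's sense as positive: L = (1.160)(52.3) + (1.460)(55.7) = 142.0 kg·m²·rad/s.
Combined I = 1.160 + 1.440 + 1.460 = 4.060 kg·m².
ω_f = L / I = 142.0 / 4.060 = 34.97 rad/s.

|ω_f| ≈ 35.0 rad/s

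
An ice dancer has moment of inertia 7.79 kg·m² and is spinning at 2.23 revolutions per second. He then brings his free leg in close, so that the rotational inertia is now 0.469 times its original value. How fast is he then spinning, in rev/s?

ω₂ ≈ 4.75 rev/s

With no external torque about the axis, L is conserved: I₁ω₁ = I₂ω₂.
I₂ = 0.469 × 7.79 = 3.654 kg·m².
ω₂ = I₁ω₁ / I₂ = (7.790)(2.23 rev/s) / (3.654) = 4.755 rev/s.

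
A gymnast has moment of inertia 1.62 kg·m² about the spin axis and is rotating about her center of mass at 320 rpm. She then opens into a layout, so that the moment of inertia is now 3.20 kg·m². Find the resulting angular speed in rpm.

No external torque acts about the spin axis, so angular momentum is conserved.
ω₂ = I₁ω₁ / I₂ = (1.620)(320 rpm) / (3.200) = 162.0 rpm.

ω₂ ≈ 162 rpm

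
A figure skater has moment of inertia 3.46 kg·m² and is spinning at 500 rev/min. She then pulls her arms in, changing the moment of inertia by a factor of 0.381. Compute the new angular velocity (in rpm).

ω₂ ≈ 1310 rpm

With no external torque about the axis, L is conserved: I₁ω₁ = I₂ω₂.
I₂ = 0.381 × 3.46 = 1.318 kg·m².
ω₂ = I₁ω₁ / I₂ = (3.460)(500 rpm) / (1.318) = 1312 rpm.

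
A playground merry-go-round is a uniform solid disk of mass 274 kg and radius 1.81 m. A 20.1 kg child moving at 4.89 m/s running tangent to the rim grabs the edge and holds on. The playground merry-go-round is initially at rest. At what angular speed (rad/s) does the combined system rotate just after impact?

|ω_f| ≈ 0.346 rad/s

The axle reaction passes through the axle and exerts no torque about it; angular momentum about the axle is conserved through the impact.
I_p = ½(274)(1.81)² = 448.8 kg·m². Taking the sense of the child's angular momentum as positive, L_{child} = m v R = (20.1)(4.89)(1.81) = 177.9 kg·m²/s.
L_i = 0 + 177.9 = 177.9 kg·m²/s.
After sticking, I_f = I_p + m R² = 448.8 + (20.1)(1.81)² = 514.7 kg·m².
ω_f = L_i / I_f = 177.9 / 514.7 = 0.3457 rad/s.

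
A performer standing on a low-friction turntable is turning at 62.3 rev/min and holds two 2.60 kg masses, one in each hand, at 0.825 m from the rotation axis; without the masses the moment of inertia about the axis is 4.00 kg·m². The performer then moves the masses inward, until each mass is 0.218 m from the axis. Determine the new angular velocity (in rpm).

No external torque acts about the spin axis, so angular momentum is conserved.
I₁ = 4.00 + 2(2.60)(0.825)² = 7.539 kg·m²; I₂ = 4.00 + 2(2.60)(0.218)² = 4.247 kg·m².
ω₂ = I₁ω₁ / I₂ = (7.539)(62.3 rpm) / (4.247) = 110.6 rpm.

ω₂ ≈ 111 rpm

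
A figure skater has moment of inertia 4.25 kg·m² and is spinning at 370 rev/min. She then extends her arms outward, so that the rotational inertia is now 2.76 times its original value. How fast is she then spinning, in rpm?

ω₂ ≈ 134 rpm

With no external torque about the axis, L is conserved: I₁ω₁ = I₂ω₂.
I₂ = 2.76 × 4.25 = 11.73 kg·m².
ω₂ = I₁ω₁ / I₂ = (4.250)(370 rpm) / (11.73) = 134.1 rpm.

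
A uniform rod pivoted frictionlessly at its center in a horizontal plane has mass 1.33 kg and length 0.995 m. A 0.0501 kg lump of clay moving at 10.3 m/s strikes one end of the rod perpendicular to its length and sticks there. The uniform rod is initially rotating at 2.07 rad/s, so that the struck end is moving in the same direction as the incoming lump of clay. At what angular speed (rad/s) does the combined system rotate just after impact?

About the pivot the impulsive forces during the collision are internal, so angular momentum about that axis is conserved.
I_p = (1/12)(1.33)(0.995)² = 0.1097 kg·m². Taking the sense of the lump of clay's angular momentum as positive, L_{lump} = m v R = (0.0501)(10.3)(0.995/2) = 0.2567 kg·m²/s.
L_i = +I_p ω_p + m v R = +(0.1097)(2.07) + 0.2567 = 0.4839 kg·m²/s.
After sticking, I_f = I_p + m R² = 0.1097 + (0.0501)(0.995/2)² = 0.1221 kg·m².
ω_f = L_i / I_f = 0.4839 / 0.1221 = 3.962 rad/s.

|ω_f| ≈ 3.96 rad/s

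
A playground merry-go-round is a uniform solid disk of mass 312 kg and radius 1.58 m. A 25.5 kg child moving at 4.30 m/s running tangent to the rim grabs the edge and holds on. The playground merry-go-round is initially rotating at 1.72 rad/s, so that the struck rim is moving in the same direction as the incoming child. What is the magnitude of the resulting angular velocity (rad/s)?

About the axle the impulsive forces during the collision are internal, so angular momentum about that axis is conserved.
I_p = ½(312)(1.58)² = 389.4 kg·m². Taking the sense of the child's angular momentum as positive, L_{child} = m v R = (25.5)(4.30)(1.58) = 173.2 kg·m²/s.
L_i = +I_p ω_p + m v R = +(389.4)(1.72) + 173.2 = 843.1 kg·m²/s.
After sticking, I_f = I_p + m R² = 389.4 + (25.5)(1.58)² = 453.1 kg·m².
ω_f = L_i / I_f = 843.1 / 453.1 = 1.861 rad/s.

|ω_f| ≈ 1.86 rad/s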